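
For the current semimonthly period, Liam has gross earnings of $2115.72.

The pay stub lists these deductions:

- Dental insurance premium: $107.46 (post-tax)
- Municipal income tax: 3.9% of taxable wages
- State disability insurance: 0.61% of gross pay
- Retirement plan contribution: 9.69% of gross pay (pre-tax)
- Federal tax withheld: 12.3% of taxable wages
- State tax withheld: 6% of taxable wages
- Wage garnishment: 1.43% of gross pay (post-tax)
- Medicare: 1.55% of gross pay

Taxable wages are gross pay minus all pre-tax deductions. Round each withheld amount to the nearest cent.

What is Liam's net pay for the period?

$1303.12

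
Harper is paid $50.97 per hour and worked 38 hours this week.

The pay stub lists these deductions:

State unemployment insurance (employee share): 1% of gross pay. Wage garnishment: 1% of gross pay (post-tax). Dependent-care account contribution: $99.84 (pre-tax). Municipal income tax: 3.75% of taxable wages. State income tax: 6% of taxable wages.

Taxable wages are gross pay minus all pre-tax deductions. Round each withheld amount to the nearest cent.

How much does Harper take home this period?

Gross pay: 38 × $50.97 = $1,936.86
Dependent-care account contribution: $99.84
Taxable wages = $1,936.86 − $99.84 = $1,837.02
State income tax: $1,837.02 × 0.06 = $110.22
Municipal income tax: $1,837.02 × 0.0375 = $68.89
State unemployment insurance (employee share): $1,936.86 × 0.01 = $19.37
Wage garnishment: $1,936.86 × 0.01 = $19.37
Total deductions = $99.84 + $110.22 + $68.89 + $19.37 + $19.37 = $317.69
Net pay = $1,936.86 − $317.69 = $1,619.17

$1,619.17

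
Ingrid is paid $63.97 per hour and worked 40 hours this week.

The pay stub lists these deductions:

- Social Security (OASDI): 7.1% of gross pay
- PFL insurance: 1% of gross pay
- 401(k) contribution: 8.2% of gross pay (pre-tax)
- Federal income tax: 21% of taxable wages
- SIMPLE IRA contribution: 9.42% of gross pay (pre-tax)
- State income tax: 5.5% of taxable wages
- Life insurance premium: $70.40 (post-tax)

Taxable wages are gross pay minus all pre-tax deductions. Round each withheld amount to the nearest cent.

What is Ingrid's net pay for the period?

$1271.67

Gross pay: 40 × $63.97 = $2558.80
SIMPLE IRA contribution: $2558.80 × 0.0942 = $241.04
401(k) contribution: $2558.80 × 0.082 = $209.82
Pre-tax total = $241.04 + $209.82 = $450.86
Taxable wages = $2558.80 − $450.86 = $2107.94
Federal income tax: $2107.94 × 0.21 = $442.67
State income tax: $2107.94 × 0.055 = $115.94
PFL insurance: $2558.80 × 0.01 = $25.59
Social Security (OASDI): $2558.80 × 0.071 = $181.67
Life insurance premium: $70.40
Total deductions = $241.04 + $209.82 + $442.67 + $115.94 + $25.59 + $181.67 + $70.40 = $1287.13
Net pay = $2558.80 − $1287.13 = $1271.67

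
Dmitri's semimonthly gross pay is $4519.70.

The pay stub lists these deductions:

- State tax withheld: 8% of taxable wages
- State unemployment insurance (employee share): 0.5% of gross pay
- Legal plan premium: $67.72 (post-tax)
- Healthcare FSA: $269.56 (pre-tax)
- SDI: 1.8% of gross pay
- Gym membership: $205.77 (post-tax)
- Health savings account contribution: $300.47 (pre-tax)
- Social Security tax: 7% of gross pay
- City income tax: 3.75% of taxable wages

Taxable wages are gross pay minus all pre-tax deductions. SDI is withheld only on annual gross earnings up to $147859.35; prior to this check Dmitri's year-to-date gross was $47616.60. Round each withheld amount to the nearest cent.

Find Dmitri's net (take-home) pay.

$2791.77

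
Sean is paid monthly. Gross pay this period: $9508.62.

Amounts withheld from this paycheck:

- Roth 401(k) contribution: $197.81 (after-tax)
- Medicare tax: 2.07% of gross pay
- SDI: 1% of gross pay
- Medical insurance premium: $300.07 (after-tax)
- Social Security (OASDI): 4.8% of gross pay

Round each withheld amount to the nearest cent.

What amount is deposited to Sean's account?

Medicare tax: $9508.62 × 0.0207 = $196.83
Social Security (OASDI): $9508.62 × 0.048 = $456.41
SDI: $9508.62 × 0.01 = $95.09
Medical insurance premium: $300.07
Roth 401(k) contribution: $197.81
Total deductions = $196.83 + $456.41 + $95.09 + $300.07 + $197.81 = $1246.21
Net pay = $9508.62 − $1246.21 = $8262.41

$8262.41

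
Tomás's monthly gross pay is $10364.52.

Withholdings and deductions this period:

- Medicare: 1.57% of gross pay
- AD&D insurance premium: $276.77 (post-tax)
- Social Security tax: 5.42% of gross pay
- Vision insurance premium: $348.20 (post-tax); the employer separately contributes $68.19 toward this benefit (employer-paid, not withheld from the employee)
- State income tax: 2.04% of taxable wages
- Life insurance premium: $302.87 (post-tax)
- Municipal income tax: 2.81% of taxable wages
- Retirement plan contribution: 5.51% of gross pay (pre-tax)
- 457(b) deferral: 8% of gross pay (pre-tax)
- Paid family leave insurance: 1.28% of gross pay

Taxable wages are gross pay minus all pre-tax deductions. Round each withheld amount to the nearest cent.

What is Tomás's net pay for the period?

$6744.51

457(b) deferral: $10364.52 × 0.08 = $829.16
Retirement plan contribution: $10364.52 × 0.0551 = $571.09
Pre-tax total = $829.16 + $571.09 = $1400.25
Taxable wages = $10364.52 − $1400.25 = $8964.27
State income tax: $8964.27 × 0.0204 = $182.87
Municipal income tax: $8964.27 × 0.0281 = $251.90
Social Security tax: $10364.52 × 0.0542 = $561.76
Medicare: $10364.52 × 0.0157 = $162.72
Paid family leave insurance: $10364.52 × 0.0128 = $132.67
Vision insurance premium: $348.20
AD&D insurance premium: $276.77
Life insurance premium: $302.87
(Employer's $68.19 toward vision insurance premium is not withheld from the employee.)
Total deductions = $829.16 + $571.09 + $182.87 + $251.90 + $561.76 + $162.72 + $132.67 + $348.20 + $276.77 + $302.87 = $3620.01
Net pay = $10364.52 − $3620.01 = $6744.51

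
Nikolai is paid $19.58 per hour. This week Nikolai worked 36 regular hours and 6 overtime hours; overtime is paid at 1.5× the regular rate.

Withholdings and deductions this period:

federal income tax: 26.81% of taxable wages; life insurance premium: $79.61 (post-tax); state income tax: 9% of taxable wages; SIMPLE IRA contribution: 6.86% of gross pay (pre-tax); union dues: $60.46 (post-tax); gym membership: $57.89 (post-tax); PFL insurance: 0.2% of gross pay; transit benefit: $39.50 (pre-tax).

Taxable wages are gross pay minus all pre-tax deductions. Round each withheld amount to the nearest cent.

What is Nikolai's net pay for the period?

$301.71

Regular pay: 36 × $19.58 = $704.88
Overtime pay: 6 × $19.58 × 1.5 = $176.22
Gross pay = $704.88 + $176.22 = $881.10
Transit benefit: $39.50
SIMPLE IRA contribution: $881.10 × 0.0686 = $60.44
Pre-tax total = $39.50 + $60.44 = $99.94
Taxable wages = $881.10 − $99.94 = $781.16
Federal income tax: $781.16 × 0.2681 = $209.43
State income tax: $781.16 × 0.09 = $70.30
PFL insurance: $881.10 × 0.002 = $1.76
Union dues: $60.46
Life insurance premium: $79.61
Gym membership: $57.89
Total deductions = $39.50 + $60.44 + $209.43 + $70.30 + $1.76 + $60.46 + $79.61 + $57.89 = $579.39
Net pay = $881.10 − $579.39 = $301.71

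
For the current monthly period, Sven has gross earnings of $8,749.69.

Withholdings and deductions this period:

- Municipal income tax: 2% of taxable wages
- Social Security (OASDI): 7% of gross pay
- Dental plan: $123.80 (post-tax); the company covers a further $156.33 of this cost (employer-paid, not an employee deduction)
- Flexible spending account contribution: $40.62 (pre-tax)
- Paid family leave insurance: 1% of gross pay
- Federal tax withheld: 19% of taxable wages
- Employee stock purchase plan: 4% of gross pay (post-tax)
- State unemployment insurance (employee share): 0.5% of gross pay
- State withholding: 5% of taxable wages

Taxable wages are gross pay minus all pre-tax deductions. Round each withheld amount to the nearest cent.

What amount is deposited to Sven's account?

Flexible spending account contribution: $40.62
Taxable wages = $8,749.69 − $40.62 = $8,709.07
State withholding: $8,709.07 × 0.05 = $435.45
Municipal income tax: $8,709.07 × 0.02 = $174.18
Federal tax withheld: $8,709.07 × 0.19 = $1,654.72
Social Security (OASDI): $8,749.69 × 0.07 = $612.48
State unemployment insurance (employee share): $8,749.69 × 0.005 = $43.75
Paid family leave insurance: $8,749.69 × 0.01 = $87.50
Employee stock purchase plan: $8,749.69 × 0.04 = $349.99
Dental plan: $123.80
(Employer's $156.33 toward dental plan is not withheld from the employee.)
Total deductions = $40.62 + $435.45 + $174.18 + $1,654.72 + $612.48 + $43.75 + $87.50 + $349.99 + $123.80 = $3,522.49
Net pay = $8,749.69 − $3,522.49 = $5,227.20

$5,227.20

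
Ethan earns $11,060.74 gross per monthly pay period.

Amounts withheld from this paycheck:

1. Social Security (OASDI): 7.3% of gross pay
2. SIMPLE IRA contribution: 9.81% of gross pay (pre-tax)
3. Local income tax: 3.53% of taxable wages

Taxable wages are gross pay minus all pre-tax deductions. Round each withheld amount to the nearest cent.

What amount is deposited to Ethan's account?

SIMPLE IRA contribution: $11,060.74 × 0.0981 = $1,085.06
Taxable wages = $11,060.74 − $1,085.06 = $9,975.68
Local income tax: $9,975.68 × 0.0353 = $352.14
Social Security (OASDI): $11,060.74 × 0.073 = $807.43
Total deductions = $1,085.06 + $352.14 + $807.43 = $2,244.63
Net pay = $11,060.74 − $2,244.63 = $8,816.11

$8,816.11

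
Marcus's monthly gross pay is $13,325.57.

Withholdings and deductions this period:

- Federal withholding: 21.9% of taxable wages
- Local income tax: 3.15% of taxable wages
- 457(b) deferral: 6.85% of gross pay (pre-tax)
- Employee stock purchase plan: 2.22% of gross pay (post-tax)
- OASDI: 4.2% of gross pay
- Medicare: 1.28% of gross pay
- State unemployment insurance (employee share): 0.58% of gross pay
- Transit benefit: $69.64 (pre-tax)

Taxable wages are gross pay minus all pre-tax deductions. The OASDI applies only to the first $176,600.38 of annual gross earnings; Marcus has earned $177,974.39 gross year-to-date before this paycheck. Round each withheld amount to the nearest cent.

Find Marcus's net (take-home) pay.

$8,707.48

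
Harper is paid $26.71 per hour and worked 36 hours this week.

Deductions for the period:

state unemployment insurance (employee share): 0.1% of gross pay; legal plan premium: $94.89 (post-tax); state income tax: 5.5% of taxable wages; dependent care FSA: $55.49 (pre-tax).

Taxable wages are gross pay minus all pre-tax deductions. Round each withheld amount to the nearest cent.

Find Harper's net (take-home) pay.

Gross pay: 36 × $26.71 = $961.56
Dependent care FSA: $55.49
Taxable wages = $961.56 − $55.49 = $906.07
State income tax: $906.07 × 0.055 = $49.83
State unemployment insurance (employee share): $961.56 × 0.001 = $0.96
Legal plan premium: $94.89
Total deductions = $55.49 + $49.83 + $0.96 + $94.89 = $201.17
Net pay = $961.56 − $201.17 = $760.39

$760.39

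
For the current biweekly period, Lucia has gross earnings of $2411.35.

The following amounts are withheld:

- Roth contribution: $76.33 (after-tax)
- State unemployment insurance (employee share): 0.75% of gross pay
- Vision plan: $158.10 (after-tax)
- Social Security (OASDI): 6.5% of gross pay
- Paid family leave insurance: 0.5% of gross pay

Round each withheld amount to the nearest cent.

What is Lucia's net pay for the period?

Social Security (OASDI): $2411.35 × 0.065 = $156.74
State unemployment insurance (employee share): $2411.35 × 0.0075 = $18.09
Paid family leave insurance: $2411.35 × 0.005 = $12.06
Vision plan: $158.10
Roth contribution: $76.33
Total deductions = $156.74 + $18.09 + $12.06 + $158.10 + $76.33 = $421.32
Net pay = $2411.35 − $421.32 = $1990.03

$1990.03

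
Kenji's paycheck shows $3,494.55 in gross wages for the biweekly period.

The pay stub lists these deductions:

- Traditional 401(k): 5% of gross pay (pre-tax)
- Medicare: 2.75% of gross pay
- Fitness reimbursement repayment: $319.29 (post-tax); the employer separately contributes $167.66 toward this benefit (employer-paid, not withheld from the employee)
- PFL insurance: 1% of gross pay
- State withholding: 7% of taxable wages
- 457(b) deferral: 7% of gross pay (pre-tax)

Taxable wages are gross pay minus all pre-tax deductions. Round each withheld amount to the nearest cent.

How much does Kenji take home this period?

$2,409.60

Traditional 401(k): $3,494.55 × 0.05 = $174.73
457(b) deferral: $3,494.55 × 0.07 = $244.62
Pre-tax total = $174.73 + $244.62 = $419.35
Taxable wages = $3,494.55 − $419.35 = $3,075.20
State withholding: $3,075.20 × 0.07 = $215.26
Medicare: $3,494.55 × 0.0275 = $96.10
PFL insurance: $3,494.55 × 0.01 = $34.95
Fitness reimbursement repayment: $319.29
(Employer's $167.66 toward fitness reimbursement repayment is not withheld from the employee.)
Total deductions = $174.73 + $244.62 + $215.26 + $96.10 + $34.95 + $319.29 = $1,084.95
Net pay = $3,494.55 − $1,084.95 = $2,409.60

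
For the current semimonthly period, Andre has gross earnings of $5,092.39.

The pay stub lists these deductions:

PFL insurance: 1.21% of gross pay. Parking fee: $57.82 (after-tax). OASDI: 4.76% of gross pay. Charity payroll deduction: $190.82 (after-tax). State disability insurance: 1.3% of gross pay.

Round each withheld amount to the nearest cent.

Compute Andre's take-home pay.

$4,473.53

OASDI: $5,092.39 × 0.0476 = $242.40
PFL insurance: $5,092.39 × 0.0121 = $61.62
State disability insurance: $5,092.39 × 0.013 = $66.20
Charity payroll deduction: $190.82
Parking fee: $57.82
Total deductions = $242.40 + $61.62 + $66.20 + $190.82 + $57.82 = $618.86
Net pay = $5,092.39 − $618.86 = $4,473.53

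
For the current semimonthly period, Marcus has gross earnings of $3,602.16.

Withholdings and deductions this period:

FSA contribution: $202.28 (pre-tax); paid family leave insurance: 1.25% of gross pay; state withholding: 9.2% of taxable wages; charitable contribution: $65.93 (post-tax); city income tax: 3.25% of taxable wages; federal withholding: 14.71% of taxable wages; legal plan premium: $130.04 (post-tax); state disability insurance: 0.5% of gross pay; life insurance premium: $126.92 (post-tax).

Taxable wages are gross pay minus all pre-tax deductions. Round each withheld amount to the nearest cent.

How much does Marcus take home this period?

$2,090.54

FSA contribution: $202.28
Taxable wages = $3,602.16 − $202.28 = $3,399.88
Federal withholding: $3,399.88 × 0.1471 = $500.12
City income tax: $3,399.88 × 0.0325 = $110.50
State withholding: $3,399.88 × 0.092 = $312.79
State disability insurance: $3,602.16 × 0.005 = $18.01
Paid family leave insurance: $3,602.16 × 0.0125 = $45.03
Life insurance premium: $126.92
Legal plan premium: $130.04
Charitable contribution: $65.93
Total deductions = $202.28 + $500.12 + $110.50 + $312.79 + $18.01 + $45.03 + $126.92 + $130.04 + $65.93 = $1,511.62
Net pay = $3,602.16 − $1,511.62 = $2,090.54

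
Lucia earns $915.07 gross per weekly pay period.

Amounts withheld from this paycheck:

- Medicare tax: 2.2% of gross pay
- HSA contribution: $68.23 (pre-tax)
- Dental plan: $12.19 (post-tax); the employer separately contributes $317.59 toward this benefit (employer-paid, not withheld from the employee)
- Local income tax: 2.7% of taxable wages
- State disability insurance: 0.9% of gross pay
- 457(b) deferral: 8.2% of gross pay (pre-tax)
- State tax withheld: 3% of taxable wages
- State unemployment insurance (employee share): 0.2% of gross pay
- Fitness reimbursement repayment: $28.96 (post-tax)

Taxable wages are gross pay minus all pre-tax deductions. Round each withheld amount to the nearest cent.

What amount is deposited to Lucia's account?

HSA contribution: $68.23
457(b) deferral: $915.07 × 0.082 = $75.04
Pre-tax total = $68.23 + $75.04 = $143.27
Taxable wages = $915.07 − $143.27 = $771.80
State tax withheld: $771.80 × 0.03 = $23.15
Local income tax: $771.80 × 0.027 = $20.84
State unemployment insurance (employee share): $915.07 × 0.002 = $1.83
State disability insurance: $915.07 × 0.009 = $8.24
Medicare tax: $915.07 × 0.022 = $20.13
Dental plan: $12.19
Fitness reimbursement repayment: $28.96
(Employer's $317.59 toward dental plan is not withheld from the employee.)
Total deductions = $68.23 + $75.04 + $23.15 + $20.84 + $1.83 + $8.24 + $20.13 + $12.19 + $28.96 = $258.61
Net pay = $915.07 − $258.61 = $656.46

$656.46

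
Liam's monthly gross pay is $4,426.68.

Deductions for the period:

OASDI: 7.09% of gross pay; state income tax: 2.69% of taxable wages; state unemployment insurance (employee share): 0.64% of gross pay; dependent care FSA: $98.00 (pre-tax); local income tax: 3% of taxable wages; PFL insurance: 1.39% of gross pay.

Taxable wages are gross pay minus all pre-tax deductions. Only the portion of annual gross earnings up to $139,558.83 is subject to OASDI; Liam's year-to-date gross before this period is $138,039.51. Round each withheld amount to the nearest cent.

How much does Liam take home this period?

Dependent care FSA: $98.00
Taxable wages = $4,426.68 − $98.00 = $4,328.68
Local income tax: $4,328.68 × 0.03 = $129.86
State income tax: $4,328.68 × 0.0269 = $116.44
State unemployment insurance (employee share): $4,426.68 × 0.0064 = $28.33
OASDI: only $139,558.83 − $138,039.51 = $1,519.32 of this check is subject → $1,519.32 × 0.0709 = $107.72
PFL insurance: $4,426.68 × 0.0139 = $61.53
Total deductions = $98.00 + $129.86 + $116.44 + $28.33 + $107.72 + $61.53 = $541.88
Net pay = $4,426.68 − $541.88 = $3,884.80

$3,884.80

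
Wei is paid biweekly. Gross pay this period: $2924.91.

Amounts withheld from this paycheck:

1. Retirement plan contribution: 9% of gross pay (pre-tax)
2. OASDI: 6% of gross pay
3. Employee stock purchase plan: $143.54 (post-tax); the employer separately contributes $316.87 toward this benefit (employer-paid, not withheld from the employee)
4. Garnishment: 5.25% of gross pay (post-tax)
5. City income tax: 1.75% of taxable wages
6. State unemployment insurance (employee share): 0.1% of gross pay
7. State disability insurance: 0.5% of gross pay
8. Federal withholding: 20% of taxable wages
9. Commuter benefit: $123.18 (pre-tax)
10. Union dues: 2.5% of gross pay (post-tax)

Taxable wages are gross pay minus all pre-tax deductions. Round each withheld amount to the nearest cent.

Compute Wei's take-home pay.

Commuter benefit: $123.18
Retirement plan contribution: $2924.91 × 0.09 = $263.24
Pre-tax total = $123.18 + $263.24 = $386.42
Taxable wages = $2924.91 − $386.42 = $2538.49
Federal withholding: $2538.49 × 0.2 = $507.70
City income tax: $2538.49 × 0.0175 = $44.42
State disability insurance: $2924.91 × 0.005 = $14.62
OASDI: $2924.91 × 0.06 = $175.49
State unemployment insurance (employee share): $2924.91 × 0.001 = $2.92
Union dues: $2924.91 × 0.025 = $73.12
Employee stock purchase plan: $143.54
Garnishment: $2924.91 × 0.0525 = $153.56
(Employer's $316.87 toward employee stock purchase plan is not withheld from the employee.)
Total deductions = $123.18 + $263.24 + $507.70 + $44.42 + $14.62 + $175.49 + $2.92 + $73.12 + $143.54 + $153.56 = $1501.79
Net pay = $2924.91 − $1501.79 = $1423.12

$1423.12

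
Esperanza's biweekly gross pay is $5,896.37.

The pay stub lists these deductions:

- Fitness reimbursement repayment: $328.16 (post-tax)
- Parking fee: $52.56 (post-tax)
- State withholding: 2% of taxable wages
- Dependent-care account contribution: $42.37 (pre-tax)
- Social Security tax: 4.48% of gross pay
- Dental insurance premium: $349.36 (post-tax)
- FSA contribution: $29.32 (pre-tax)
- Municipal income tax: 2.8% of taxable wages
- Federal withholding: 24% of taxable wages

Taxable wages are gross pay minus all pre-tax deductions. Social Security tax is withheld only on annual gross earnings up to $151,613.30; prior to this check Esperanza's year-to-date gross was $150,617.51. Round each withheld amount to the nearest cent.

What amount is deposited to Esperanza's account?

FSA contribution: $29.32
Dependent-care account contribution: $42.37
Pre-tax total = $29.32 + $42.37 = $71.69
Taxable wages = $5,896.37 − $71.69 = $5,824.68
State withholding: $5,824.68 × 0.02 = $116.49
Municipal income tax: $5,824.68 × 0.028 = $163.09
Federal withholding: $5,824.68 × 0.24 = $1,397.92
Social Security tax: only $151,613.30 − $150,617.51 = $995.79 of this check is subject → $995.79 × 0.0448 = $44.61
Fitness reimbursement repayment: $328.16
Dental insurance premium: $349.36
Parking fee: $52.56
Total deductions = $29.32 + $42.37 + $116.49 + $163.09 + $1,397.92 + $44.61 + $328.16 + $349.36 + $52.56 = $2,523.88
Net pay = $5,896.37 − $2,523.88 = $3,372.49

$3,372.49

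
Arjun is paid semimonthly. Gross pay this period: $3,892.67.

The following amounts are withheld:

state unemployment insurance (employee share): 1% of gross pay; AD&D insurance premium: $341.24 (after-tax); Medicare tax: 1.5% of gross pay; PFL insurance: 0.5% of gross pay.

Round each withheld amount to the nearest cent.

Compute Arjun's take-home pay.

Medicare tax: $3,892.67 × 0.015 = $58.39
PFL insurance: $3,892.67 × 0.005 = $19.46
State unemployment insurance (employee share): $3,892.67 × 0.01 = $38.93
AD&D insurance premium: $341.24
Total deductions = $58.39 + $19.46 + $38.93 + $341.24 = $458.02
Net pay = $3,892.67 − $458.02 = $3,434.65

$3,434.65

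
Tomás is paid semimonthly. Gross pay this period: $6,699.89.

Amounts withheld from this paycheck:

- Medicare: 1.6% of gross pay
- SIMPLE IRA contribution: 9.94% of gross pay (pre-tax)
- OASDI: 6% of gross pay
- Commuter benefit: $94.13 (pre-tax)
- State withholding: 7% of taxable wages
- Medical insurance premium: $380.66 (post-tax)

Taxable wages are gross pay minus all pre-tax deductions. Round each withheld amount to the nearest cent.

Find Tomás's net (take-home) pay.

$4,634.15

SIMPLE IRA contribution: $6,699.89 × 0.0994 = $665.97
Commuter benefit: $94.13
Pre-tax total = $665.97 + $94.13 = $760.10
Taxable wages = $6,699.89 − $760.10 = $5,939.79
State withholding: $5,939.79 × 0.07 = $415.79
Medicare: $6,699.89 × 0.016 = $107.20
OASDI: $6,699.89 × 0.06 = $401.99
Medical insurance premium: $380.66
Total deductions = $665.97 + $94.13 + $415.79 + $107.20 + $401.99 + $380.66 = $2,065.74
Net pay = $6,699.89 − $2,065.74 = $4,634.15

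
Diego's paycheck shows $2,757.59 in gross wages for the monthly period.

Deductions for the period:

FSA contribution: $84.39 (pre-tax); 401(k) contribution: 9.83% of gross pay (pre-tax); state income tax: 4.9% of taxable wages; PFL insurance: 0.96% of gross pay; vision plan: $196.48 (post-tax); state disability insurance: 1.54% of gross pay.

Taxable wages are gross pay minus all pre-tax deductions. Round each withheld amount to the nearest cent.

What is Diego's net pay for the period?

$2,019.01

FSA contribution: $84.39
401(k) contribution: $2,757.59 × 0.0983 = $271.07
Pre-tax total = $84.39 + $271.07 = $355.46
Taxable wages = $2,757.59 − $355.46 = $2,402.13
State income tax: $2,402.13 × 0.049 = $117.70
State disability insurance: $2,757.59 × 0.0154 = $42.47
PFL insurance: $2,757.59 × 0.0096 = $26.47
Vision plan: $196.48
Total deductions = $84.39 + $271.07 + $117.70 + $42.47 + $26.47 + $196.48 = $738.58
Net pay = $2,757.59 − $738.58 = $2,019.01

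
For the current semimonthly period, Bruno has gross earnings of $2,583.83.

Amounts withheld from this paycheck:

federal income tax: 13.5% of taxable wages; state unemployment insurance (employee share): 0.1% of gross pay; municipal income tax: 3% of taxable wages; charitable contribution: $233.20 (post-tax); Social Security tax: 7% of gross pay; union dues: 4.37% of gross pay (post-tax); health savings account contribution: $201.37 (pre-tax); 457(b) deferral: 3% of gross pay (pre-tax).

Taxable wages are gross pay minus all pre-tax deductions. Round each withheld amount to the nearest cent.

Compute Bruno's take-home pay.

$1,395.07

457(b) deferral: $2,583.83 × 0.03 = $77.51
Health savings account contribution: $201.37
Pre-tax total = $77.51 + $201.37 = $278.88
Taxable wages = $2,583.83 − $278.88 = $2,304.95
Federal income tax: $2,304.95 × 0.135 = $311.17
Municipal income tax: $2,304.95 × 0.03 = $69.15
Social Security tax: $2,583.83 × 0.07 = $180.87
State unemployment insurance (employee share): $2,583.83 × 0.001 = $2.58
Charitable contribution: $233.20
Union dues: $2,583.83 × 0.0437 = $112.91
Total deductions = $77.51 + $201.37 + $311.17 + $69.15 + $180.87 + $2.58 + $233.20 + $112.91 = $1,188.76
Net pay = $2,583.83 − $1,188.76 = $1,395.07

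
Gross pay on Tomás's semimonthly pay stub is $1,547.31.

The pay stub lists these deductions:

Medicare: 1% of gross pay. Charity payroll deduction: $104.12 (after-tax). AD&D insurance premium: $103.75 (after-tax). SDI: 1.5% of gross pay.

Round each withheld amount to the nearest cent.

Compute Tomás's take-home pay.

Medicare: $1,547.31 × 0.01 = $15.47
SDI: $1,547.31 × 0.015 = $23.21
AD&D insurance premium: $103.75
Charity payroll deduction: $104.12
Total deductions = $15.47 + $23.21 + $103.75 + $104.12 = $246.55
Net pay = $1,547.31 − $246.55 = $1,300.76

$1,300.76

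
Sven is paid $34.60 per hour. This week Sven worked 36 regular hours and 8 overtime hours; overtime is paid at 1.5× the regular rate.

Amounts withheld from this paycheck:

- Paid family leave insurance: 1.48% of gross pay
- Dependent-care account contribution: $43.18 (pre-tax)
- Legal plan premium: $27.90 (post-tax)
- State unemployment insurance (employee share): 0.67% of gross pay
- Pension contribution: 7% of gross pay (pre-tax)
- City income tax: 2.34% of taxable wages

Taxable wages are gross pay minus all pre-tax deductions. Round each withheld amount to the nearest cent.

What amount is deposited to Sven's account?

$1402.62

Regular pay: 36 × $34.60 = $1245.60
Overtime pay: 8 × $34.60 × 1.5 = $415.20
Gross pay = $1245.60 + $415.20 = $1660.80
Dependent-care account contribution: $43.18
Pension contribution: $1660.80 × 0.07 = $116.26
Pre-tax total = $43.18 + $116.26 = $159.44
Taxable wages = $1660.80 − $159.44 = $1501.36
City income tax: $1501.36 × 0.0234 = $35.13
Paid family leave insurance: $1660.80 × 0.0148 = $24.58
State unemployment insurance (employee share): $1660.80 × 0.0067 = $11.13
Legal plan premium: $27.90
Total deductions = $43.18 + $116.26 + $35.13 + $24.58 + $11.13 + $27.90 = $258.18
Net pay = $1660.80 − $258.18 = $1402.62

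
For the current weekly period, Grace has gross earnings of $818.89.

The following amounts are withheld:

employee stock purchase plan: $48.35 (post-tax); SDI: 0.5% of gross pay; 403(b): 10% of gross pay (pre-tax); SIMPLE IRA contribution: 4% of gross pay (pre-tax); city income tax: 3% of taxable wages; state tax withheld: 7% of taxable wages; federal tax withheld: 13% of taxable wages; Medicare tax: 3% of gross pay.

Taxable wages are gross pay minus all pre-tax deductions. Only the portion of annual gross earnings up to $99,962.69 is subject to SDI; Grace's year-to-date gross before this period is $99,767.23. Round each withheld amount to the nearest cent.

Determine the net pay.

SIMPLE IRA contribution: $818.89 × 0.04 = $32.76
403(b): $818.89 × 0.1 = $81.89
Pre-tax total = $32.76 + $81.89 = $114.65
Taxable wages = $818.89 − $114.65 = $704.24
Federal tax withheld: $704.24 × 0.13 = $91.55
State tax withheld: $704.24 × 0.07 = $49.30
City income tax: $704.24 × 0.03 = $21.13
Medicare tax: $818.89 × 0.03 = $24.57
SDI: only $99,962.69 − $99,767.23 = $195.46 of this check is subject → $195.46 × 0.005 = $0.98
Employee stock purchase plan: $48.35
Total deductions = $32.76 + $81.89 + $91.55 + $49.30 + $21.13 + $24.57 + $0.98 + $48.35 = $350.53
Net pay = $818.89 − $350.53 = $468.36

$468.36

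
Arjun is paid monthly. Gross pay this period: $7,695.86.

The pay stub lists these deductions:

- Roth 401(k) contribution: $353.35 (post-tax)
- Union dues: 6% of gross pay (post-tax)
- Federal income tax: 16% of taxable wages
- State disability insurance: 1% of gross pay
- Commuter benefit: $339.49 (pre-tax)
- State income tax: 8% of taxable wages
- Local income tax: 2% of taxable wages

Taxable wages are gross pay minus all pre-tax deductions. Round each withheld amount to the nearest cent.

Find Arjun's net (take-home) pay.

$4,551.65

Commuter benefit: $339.49
Taxable wages = $7,695.86 − $339.49 = $7,356.37
Federal income tax: $7,356.37 × 0.16 = $1,177.02
Local income tax: $7,356.37 × 0.02 = $147.13
State income tax: $7,356.37 × 0.08 = $588.51
State disability insurance: $7,695.86 × 0.01 = $76.96
Roth 401(k) contribution: $353.35
Union dues: $7,695.86 × 0.06 = $461.75
Total deductions = $339.49 + $1,177.02 + $147.13 + $588.51 + $76.96 + $353.35 + $461.75 = $3,144.21
Net pay = $7,695.86 − $3,144.21 = $4,551.65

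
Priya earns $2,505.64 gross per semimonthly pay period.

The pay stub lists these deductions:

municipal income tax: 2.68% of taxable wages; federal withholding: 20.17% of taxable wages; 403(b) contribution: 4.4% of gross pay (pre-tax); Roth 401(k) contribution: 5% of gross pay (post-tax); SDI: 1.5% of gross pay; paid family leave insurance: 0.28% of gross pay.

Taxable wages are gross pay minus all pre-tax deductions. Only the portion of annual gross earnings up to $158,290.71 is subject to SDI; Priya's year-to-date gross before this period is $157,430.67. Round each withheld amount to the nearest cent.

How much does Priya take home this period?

$1,702.84

403(b) contribution: $2,505.64 × 0.044 = $110.25
Taxable wages = $2,505.64 − $110.25 = $2,395.39
Municipal income tax: $2,395.39 × 0.0268 = $64.20
Federal withholding: $2,395.39 × 0.2017 = $483.15
SDI: only $158,290.71 − $157,430.67 = $860.04 of this check is subject → $860.04 × 0.015 = $12.90
Paid family leave insurance: $2,505.64 × 0.0028 = $7.02
Roth 401(k) contribution: $2,505.64 × 0.05 = $125.28
Total deductions = $110.25 + $64.20 + $483.15 + $12.90 + $7.02 + $125.28 = $802.80
Net pay = $2,505.64 − $802.80 = $1,702.84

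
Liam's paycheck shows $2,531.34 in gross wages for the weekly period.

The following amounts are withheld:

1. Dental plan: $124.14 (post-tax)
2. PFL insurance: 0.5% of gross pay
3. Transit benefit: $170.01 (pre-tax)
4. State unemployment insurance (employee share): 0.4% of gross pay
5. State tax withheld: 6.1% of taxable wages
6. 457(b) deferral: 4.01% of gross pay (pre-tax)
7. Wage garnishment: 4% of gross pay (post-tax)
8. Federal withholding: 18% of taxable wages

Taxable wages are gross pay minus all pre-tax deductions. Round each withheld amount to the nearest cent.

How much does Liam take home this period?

Transit benefit: $170.01
457(b) deferral: $2,531.34 × 0.0401 = $101.51
Pre-tax total = $170.01 + $101.51 = $271.52
Taxable wages = $2,531.34 − $271.52 = $2,259.82
Federal withholding: $2,259.82 × 0.18 = $406.77
State tax withheld: $2,259.82 × 0.061 = $137.85
PFL insurance: $2,531.34 × 0.005 = $12.66
State unemployment insurance (employee share): $2,531.34 × 0.004 = $10.13
Wage garnishment: $2,531.34 × 0.04 = $101.25
Dental plan: $124.14
Total deductions = $170.01 + $101.51 + $406.77 + $137.85 + $12.66 + $10.13 + $101.25 + $124.14 = $1,064.32
Net pay = $2,531.34 − $1,064.32 = $1,467.02

$1,467.02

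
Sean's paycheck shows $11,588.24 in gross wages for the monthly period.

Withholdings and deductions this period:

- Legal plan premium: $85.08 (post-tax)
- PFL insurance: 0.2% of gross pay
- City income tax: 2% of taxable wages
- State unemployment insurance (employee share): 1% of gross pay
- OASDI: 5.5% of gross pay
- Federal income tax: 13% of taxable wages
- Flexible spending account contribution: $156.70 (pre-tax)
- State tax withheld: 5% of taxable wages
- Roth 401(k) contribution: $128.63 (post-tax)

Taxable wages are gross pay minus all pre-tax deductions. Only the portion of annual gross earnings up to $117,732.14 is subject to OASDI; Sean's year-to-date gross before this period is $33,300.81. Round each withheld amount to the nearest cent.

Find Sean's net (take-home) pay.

$8,155.11

Flexible spending account contribution: $156.70
Taxable wages = $11,588.24 − $156.70 = $11,431.54
State tax withheld: $11,431.54 × 0.05 = $571.58
Federal income tax: $11,431.54 × 0.13 = $1,486.10
City income tax: $11,431.54 × 0.02 = $228.63
State unemployment insurance (employee share): $11,588.24 × 0.01 = $115.88
PFL insurance: $11,588.24 × 0.002 = $23.18
OASDI: cap not yet reached, full $11,588.24 is subject → $11,588.24 × 0.055 = $637.35
Legal plan premium: $85.08
Roth 401(k) contribution: $128.63
Total deductions = $156.70 + $571.58 + $1,486.10 + $228.63 + $115.88 + $23.18 + $637.35 + $85.08 + $128.63 = $3,433.13
Net pay = $11,588.24 − $3,433.13 = $8,155.11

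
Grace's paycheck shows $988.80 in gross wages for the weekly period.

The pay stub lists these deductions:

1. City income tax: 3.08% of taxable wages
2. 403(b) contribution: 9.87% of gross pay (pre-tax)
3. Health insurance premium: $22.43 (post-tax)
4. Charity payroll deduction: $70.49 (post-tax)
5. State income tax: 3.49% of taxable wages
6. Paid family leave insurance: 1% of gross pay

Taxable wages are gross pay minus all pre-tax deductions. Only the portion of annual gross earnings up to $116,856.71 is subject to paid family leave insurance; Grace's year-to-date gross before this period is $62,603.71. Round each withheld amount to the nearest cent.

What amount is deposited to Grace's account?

$729.85

403(b) contribution: $988.80 × 0.0987 = $97.59
Taxable wages = $988.80 − $97.59 = $891.21
State income tax: $891.21 × 0.0349 = $31.10
City income tax: $891.21 × 0.0308 = $27.45
Paid family leave insurance: cap not yet reached, full $988.80 is subject → $988.80 × 0.01 = $9.89
Health insurance premium: $22.43
Charity payroll deduction: $70.49
Total deductions = $97.59 + $31.10 + $27.45 + $9.89 + $22.43 + $70.49 = $258.95
Net pay = $988.80 − $258.95 = $729.85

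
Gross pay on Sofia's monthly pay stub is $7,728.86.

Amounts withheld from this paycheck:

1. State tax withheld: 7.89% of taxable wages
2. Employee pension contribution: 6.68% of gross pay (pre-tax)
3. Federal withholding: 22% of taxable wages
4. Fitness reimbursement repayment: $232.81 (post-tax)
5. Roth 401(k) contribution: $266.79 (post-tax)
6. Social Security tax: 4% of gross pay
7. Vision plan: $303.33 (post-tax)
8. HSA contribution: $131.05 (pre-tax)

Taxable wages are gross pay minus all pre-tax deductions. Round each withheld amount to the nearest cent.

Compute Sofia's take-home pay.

Employee pension contribution: $7,728.86 × 0.0668 = $516.29
HSA contribution: $131.05
Pre-tax total = $516.29 + $131.05 = $647.34
Taxable wages = $7,728.86 − $647.34 = $7,081.52
Federal withholding: $7,081.52 × 0.22 = $1,557.93
State tax withheld: $7,081.52 × 0.0789 = $558.73
Social Security tax: $7,728.86 × 0.04 = $309.15
Roth 401(k) contribution: $266.79
Fitness reimbursement repayment: $232.81
Vision plan: $303.33
Total deductions = $516.29 + $131.05 + $1,557.93 + $558.73 + $309.15 + $266.79 + $232.81 + $303.33 = $3,876.08
Net pay = $7,728.86 − $3,876.08 = $3,852.78

$3,852.78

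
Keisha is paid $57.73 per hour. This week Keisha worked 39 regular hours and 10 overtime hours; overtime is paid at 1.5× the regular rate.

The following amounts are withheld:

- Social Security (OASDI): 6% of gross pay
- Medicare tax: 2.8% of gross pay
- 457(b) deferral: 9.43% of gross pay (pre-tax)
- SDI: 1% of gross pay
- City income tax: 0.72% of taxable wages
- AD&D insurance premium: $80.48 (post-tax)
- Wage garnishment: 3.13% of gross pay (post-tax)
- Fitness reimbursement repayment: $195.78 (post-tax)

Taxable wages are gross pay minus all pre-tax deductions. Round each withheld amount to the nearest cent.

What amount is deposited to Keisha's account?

Regular pay: 39 × $57.73 = $2251.47
Overtime pay: 10 × $57.73 × 1.5 = $865.95
Gross pay = $2251.47 + $865.95 = $3117.42
457(b) deferral: $3117.42 × 0.0943 = $293.97
Taxable wages = $3117.42 − $293.97 = $2823.45
City income tax: $2823.45 × 0.0072 = $20.33
Social Security (OASDI): $3117.42 × 0.06 = $187.05
Medicare tax: $3117.42 × 0.028 = $87.29
SDI: $3117.42 × 0.01 = $31.17
Wage garnishment: $3117.42 × 0.0313 = $97.58
Fitness reimbursement repayment: $195.78
AD&D insurance premium: $80.48
Total deductions = $293.97 + $20.33 + $187.05 + $87.29 + $31.17 + $97.58 + $195.78 + $80.48 = $993.65
Net pay = $3117.42 − $993.65 = $2123.77

$2123.77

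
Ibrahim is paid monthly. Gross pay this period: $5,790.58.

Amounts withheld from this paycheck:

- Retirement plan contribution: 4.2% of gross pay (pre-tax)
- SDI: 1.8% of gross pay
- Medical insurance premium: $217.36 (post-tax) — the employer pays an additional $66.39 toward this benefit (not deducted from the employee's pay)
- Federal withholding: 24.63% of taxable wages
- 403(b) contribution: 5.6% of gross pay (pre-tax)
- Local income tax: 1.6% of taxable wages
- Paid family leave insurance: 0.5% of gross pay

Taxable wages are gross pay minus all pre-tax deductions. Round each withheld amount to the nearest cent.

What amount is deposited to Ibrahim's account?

$3,502.55

Retirement plan contribution: $5,790.58 × 0.042 = $243.20
403(b) contribution: $5,790.58 × 0.056 = $324.27
Pre-tax total = $243.20 + $324.27 = $567.47
Taxable wages = $5,790.58 − $567.47 = $5,223.11
Federal withholding: $5,223.11 × 0.2463 = $1,286.45
Local income tax: $5,223.11 × 0.016 = $83.57
SDI: $5,790.58 × 0.018 = $104.23
Paid family leave insurance: $5,790.58 × 0.005 = $28.95
Medical insurance premium: $217.36
(Employer's $66.39 toward medical insurance premium is not withheld from the employee.)
Total deductions = $243.20 + $324.27 + $1,286.45 + $83.57 + $104.23 + $28.95 + $217.36 = $2,288.03
Net pay = $5,790.58 − $2,288.03 = $3,502.55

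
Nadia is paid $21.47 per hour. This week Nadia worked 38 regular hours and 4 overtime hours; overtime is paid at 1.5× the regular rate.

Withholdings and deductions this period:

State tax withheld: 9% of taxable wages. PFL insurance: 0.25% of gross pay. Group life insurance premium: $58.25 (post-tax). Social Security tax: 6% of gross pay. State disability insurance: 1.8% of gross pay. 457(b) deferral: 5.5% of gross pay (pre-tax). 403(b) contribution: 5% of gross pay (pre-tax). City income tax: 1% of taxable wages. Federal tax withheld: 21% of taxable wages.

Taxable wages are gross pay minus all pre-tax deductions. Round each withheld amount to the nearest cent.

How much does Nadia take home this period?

Regular pay: 38 × $21.47 = $815.86
Overtime pay: 4 × $21.47 × 1.5 = $128.82
Gross pay = $815.86 + $128.82 = $944.68
403(b) contribution: $944.68 × 0.05 = $47.23
457(b) deferral: $944.68 × 0.055 = $51.96
Pre-tax total = $47.23 + $51.96 = $99.19
Taxable wages = $944.68 − $99.19 = $845.49
Federal tax withheld: $845.49 × 0.21 = $177.55
City income tax: $845.49 × 0.01 = $8.45
State tax withheld: $845.49 × 0.09 = $76.09
State disability insurance: $944.68 × 0.018 = $17.00
Social Security tax: $944.68 × 0.06 = $56.68
PFL insurance: $944.68 × 0.0025 = $2.36
Group life insurance premium: $58.25
Total deductions = $47.23 + $51.96 + $177.55 + $8.45 + $76.09 + $17.00 + $56.68 + $2.36 + $58.25 = $495.57
Net pay = $944.68 − $495.57 = $449.11

$449.11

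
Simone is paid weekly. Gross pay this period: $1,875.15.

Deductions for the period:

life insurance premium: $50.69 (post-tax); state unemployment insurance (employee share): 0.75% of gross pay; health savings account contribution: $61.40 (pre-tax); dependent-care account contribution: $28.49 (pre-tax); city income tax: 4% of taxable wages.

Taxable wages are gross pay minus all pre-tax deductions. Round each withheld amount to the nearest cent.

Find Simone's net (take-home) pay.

$1,649.10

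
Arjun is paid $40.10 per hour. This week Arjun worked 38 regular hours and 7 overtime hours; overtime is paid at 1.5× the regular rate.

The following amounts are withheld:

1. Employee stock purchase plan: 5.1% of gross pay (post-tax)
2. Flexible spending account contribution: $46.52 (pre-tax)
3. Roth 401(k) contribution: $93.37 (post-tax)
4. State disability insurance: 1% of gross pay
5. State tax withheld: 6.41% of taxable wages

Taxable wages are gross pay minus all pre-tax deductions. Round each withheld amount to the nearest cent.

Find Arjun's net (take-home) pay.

$1,564.64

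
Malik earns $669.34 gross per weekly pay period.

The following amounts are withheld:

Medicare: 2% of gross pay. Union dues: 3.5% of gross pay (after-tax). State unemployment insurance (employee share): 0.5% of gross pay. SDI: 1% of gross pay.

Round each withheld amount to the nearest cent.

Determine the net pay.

$622.48

Medicare: $669.34 × 0.02 = $13.39
SDI: $669.34 × 0.01 = $6.69
State unemployment insurance (employee share): $669.34 × 0.005 = $3.35
Union dues: $669.34 × 0.035 = $23.43
Total deductions = $13.39 + $6.69 + $3.35 + $23.43 = $46.86
Net pay = $669.34 − $46.86 = $622.48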